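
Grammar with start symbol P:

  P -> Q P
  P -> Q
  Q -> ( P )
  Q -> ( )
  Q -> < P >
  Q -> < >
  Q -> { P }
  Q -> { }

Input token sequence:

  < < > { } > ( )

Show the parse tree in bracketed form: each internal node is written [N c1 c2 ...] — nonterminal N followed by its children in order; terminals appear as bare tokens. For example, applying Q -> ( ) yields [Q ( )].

P
Q P
< P > P
< Q P > P
< < > P > P
< < > Q > P
< < > { } > P
< < > { } > Q
< < > { } > ( )

[P [Q < [P [Q < >] [P [Q { }]]] >] [P [Q ( )]]]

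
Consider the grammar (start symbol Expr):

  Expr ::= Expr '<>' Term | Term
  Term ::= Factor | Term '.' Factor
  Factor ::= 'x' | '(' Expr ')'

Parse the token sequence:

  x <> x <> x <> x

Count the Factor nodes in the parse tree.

4

[Expr [Expr [Expr [Expr [Term [Factor x]]] <> [Term [Factor x]]] <> [Term [Factor x]]] <> [Term [Factor x]]]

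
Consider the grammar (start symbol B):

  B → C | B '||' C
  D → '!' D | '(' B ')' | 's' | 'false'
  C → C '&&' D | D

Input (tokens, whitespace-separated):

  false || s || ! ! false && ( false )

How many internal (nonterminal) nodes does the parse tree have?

16

[B [B [B [C [D false]]] || [C [D s]]] || [C [C [D ! [D ! [D false]]]] && [D ( [B [C [D false]]] )]]]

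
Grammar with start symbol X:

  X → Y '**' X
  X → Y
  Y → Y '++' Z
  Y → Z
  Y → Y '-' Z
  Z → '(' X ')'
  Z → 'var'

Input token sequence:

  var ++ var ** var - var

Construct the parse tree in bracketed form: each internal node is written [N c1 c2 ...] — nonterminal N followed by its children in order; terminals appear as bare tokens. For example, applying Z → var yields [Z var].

[X [Y [Y [Z var]] ++ [Z var]] ** [X [Y [Y [Z var]] - [Z var]]]]

X
Y ** X
Y ++ Z ** X
Z ++ Z ** X
var ++ Z ** X
var ++ var ** X
var ++ var ** Y
var ++ var ** Y - Z
var ++ var ** Z - Z
var ++ var ** var - Z
var ++ var ** var - var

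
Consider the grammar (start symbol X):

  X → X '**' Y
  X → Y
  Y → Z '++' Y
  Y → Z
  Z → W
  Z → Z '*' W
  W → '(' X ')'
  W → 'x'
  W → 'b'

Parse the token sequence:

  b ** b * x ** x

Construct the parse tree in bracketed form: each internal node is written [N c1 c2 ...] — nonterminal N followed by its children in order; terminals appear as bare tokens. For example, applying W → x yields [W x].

[X [X [X [Y [Z [W b]]]] ** [Y [Z [Z [W b]] * [W x]]]] ** [Y [Z [W x]]]]

X
X ** Y
X ** Y ** Y
Y ** Y ** Y
Z ** Y ** Y
W ** Y ** Y
b ** Y ** Y
b ** Z ** Y
b ** Z * W ** Y
b ** W * W ** Y
b ** b * W ** Y
b ** b * x ** Y
b ** b * x ** Z
b ** b * x ** W
b ** b * x ** x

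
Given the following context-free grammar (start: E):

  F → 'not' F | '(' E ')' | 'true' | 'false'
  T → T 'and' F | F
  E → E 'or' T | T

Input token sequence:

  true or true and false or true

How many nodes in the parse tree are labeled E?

[E [E [E [T [F true]]] or [T [T [F true]] and [F false]]] or [T [F true]]]

3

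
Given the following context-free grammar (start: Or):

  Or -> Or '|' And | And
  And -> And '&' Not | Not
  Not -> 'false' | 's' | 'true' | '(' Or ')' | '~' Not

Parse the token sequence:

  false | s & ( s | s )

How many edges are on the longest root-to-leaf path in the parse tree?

[Or [Or [And [Not false]]] | [And [And [Not s]] & [Not ( [Or [Or [And [Not s]]] | [And [Not s]]] )]]]

7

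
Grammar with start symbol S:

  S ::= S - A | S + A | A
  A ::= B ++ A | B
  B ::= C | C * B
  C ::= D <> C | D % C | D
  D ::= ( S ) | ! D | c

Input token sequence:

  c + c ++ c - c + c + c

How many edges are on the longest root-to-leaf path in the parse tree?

[S [S [S [S [S [A [B [C [D c]]]]] + [A [B [C [D c]]] ++ [A [B [C [D c]]]]]] - [A [B [C [D c]]]]] + [A [B [C [D c]]]]] + [A [B [C [D c]]]]]

9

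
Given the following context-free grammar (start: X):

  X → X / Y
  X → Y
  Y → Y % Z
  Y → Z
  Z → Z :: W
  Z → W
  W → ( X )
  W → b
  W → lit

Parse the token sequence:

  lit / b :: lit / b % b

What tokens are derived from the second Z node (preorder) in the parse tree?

[X [X [X [Y [Z [W lit]]]] / [Y [Z [Z [W b]] :: [W lit]]]] / [Y [Y [Z [W b]]] % [Z [W b]]]]

b :: lit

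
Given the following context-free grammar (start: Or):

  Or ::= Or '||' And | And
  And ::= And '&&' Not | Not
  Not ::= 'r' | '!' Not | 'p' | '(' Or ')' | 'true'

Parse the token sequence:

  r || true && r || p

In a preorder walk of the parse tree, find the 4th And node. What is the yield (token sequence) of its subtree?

[Or [Or [Or [And [Not r]]] || [And [And [Not true]] && [Not r]]] || [And [Not p]]]

p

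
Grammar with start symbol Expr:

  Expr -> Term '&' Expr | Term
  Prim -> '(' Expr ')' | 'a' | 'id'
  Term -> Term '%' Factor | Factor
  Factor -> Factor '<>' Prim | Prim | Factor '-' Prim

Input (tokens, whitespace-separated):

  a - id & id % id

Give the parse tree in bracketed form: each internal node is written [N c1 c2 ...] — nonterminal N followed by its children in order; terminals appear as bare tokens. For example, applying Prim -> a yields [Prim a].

[Expr [Term [Factor [Factor [Prim a]] - [Prim id]]] & [Expr [Term [Term [Factor [Prim id]]] % [Factor [Prim id]]]]]

Expr
Term & Expr
Factor & Expr
Factor - Prim & Expr
Prim - Prim & Expr
a - Prim & Expr
a - id & Expr
a - id & Term
a - id & Term % Factor
a - id & Factor % Factor
a - id & Prim % Factor
a - id & id % Factor
a - id & id % Prim
a - id & id % id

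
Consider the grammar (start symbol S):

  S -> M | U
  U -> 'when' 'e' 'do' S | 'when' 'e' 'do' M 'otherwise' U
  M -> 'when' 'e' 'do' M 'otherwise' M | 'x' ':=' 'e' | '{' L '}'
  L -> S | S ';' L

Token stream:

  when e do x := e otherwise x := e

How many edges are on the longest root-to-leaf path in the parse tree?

[S [M when e do [M x := e] otherwise [M x := e]]]

3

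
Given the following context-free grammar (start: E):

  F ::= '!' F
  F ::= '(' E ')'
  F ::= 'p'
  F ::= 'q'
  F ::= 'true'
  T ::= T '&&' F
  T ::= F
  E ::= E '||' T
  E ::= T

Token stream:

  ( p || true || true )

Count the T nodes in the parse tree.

4

[E [T [F ( [E [E [E [T [F p]]] || [T [F true]]] || [T [F true]]] )]]]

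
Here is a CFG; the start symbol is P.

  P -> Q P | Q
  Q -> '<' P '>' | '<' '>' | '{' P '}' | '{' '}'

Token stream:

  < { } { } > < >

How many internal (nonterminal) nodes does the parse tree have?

[P [Q < [P [Q { }] [P [Q { }]]] >] [P [Q < >]]]

8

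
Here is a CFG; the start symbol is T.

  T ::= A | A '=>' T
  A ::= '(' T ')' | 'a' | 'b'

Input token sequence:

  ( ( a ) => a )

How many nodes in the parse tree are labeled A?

[T [A ( [T [A ( [T [A a]] )] => [T [A a]]] )]]

4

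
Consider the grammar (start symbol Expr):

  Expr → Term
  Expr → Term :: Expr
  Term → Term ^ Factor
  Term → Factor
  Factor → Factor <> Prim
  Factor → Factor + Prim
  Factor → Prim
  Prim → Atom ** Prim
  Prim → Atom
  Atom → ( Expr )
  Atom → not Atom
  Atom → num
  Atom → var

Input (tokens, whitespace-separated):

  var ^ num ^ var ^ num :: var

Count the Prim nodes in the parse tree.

[Expr [Term [Term [Term [Term [Factor [Prim [Atom var]]]] ^ [Factor [Prim [Atom num]]]] ^ [Factor [Prim [Atom var]]]] ^ [Factor [Prim [Atom num]]]] :: [Expr [Term [Factor [Prim [Atom var]]]]]]

5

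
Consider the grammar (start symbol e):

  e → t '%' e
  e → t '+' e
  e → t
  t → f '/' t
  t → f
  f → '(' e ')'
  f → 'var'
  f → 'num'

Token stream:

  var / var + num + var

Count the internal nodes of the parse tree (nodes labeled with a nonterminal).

11

[e [t [f var] / [t [f var]]] + [e [t [f num]] + [e [t [f var]]]]]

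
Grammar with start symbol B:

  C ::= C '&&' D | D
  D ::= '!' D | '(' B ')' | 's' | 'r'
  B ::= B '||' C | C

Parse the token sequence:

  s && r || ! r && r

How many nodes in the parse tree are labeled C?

[B [B [C [C [D s]] && [D r]]] || [C [C [D ! [D r]]] && [D r]]]

4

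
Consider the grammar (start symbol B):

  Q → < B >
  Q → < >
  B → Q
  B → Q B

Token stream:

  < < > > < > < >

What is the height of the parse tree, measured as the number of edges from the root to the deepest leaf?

4

[B [Q < [B [Q < >]] >] [B [Q < >] [B [Q < >]]]]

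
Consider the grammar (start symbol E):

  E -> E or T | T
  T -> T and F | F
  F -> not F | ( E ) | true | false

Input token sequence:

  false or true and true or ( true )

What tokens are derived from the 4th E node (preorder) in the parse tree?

[E [E [E [T [F false]]] or [T [T [F true]] and [F true]]] or [T [F ( [E [T [F true]]] )]]]

true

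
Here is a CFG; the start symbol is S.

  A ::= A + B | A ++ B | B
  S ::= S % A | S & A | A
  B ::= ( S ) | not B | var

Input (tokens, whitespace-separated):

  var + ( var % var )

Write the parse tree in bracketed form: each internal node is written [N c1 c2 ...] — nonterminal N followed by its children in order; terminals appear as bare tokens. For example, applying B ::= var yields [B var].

[S [A [A [B var]] + [B ( [S [S [A [B var]]] % [A [B var]]] )]]]

S
A
A + B
B + B
var + B
var + ( S )
var + ( S % A )
var + ( A % A )
var + ( B % A )
var + ( var % A )
var + ( var % B )
var + ( var % var )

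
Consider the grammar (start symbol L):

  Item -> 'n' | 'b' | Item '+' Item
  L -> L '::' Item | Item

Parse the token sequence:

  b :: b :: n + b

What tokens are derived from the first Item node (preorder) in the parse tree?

[L [L [L [Item b]] :: [Item b]] :: [Item [Item n] + [Item b]]]

b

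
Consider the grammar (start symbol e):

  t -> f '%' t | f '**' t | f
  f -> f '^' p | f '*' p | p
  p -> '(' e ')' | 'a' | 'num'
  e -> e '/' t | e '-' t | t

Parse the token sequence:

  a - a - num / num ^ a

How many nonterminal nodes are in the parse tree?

[e [e [e [e [t [f [p a]]]] - [t [f [p a]]]] - [t [f [p num]]]] / [t [f [f [p num]] ^ [p a]]]]

18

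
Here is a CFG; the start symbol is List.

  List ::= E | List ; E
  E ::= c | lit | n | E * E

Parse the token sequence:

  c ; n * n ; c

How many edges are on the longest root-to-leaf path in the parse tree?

[List [List [List [E c]] ; [E [E n] * [E n]]] ; [E c]]

4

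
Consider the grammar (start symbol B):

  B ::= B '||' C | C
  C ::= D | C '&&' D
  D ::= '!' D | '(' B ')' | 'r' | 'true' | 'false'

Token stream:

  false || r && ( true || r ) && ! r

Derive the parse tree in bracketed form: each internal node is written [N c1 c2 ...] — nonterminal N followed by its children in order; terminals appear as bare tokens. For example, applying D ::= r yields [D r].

B
B || C
C || C
D || C
false || C
false || C && D
false || C && D && D
false || D && D && D
false || r && D && D
false || r && ( B ) && D
false || r && ( B || C ) && D
false || r && ( C || C ) && D
false || r && ( D || C ) && D
false || r && ( true || C ) && D
false || r && ( true || D ) && D
false || r && ( true || r ) && D
false || r && ( true || r ) && ! D
false || r && ( true || r ) && ! r

[B [B [C [D false]]] || [C [C [C [D r]] && [D ( [B [B [C [D true]]] || [C [D r]]] )]] && [D ! [D r]]]]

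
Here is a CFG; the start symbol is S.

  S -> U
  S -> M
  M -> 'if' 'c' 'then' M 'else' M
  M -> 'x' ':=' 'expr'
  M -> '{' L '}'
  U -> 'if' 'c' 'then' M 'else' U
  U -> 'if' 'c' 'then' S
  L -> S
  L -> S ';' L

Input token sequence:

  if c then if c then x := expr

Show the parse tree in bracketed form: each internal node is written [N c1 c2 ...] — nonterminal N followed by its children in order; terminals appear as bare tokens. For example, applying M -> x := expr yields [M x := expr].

S
U
if c then S
if c then U
if c then if c then S
if c then if c then M
if c then if c then x := expr

[S [U if c then [S [U if c then [S [M x := expr]]]]]]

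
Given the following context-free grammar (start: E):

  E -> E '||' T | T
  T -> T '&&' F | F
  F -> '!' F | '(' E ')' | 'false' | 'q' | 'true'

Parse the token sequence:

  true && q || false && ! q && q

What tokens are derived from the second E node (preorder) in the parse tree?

[E [E [T [T [F true]] && [F q]]] || [T [T [T [F false]] && [F ! [F q]]] && [F q]]]

true && q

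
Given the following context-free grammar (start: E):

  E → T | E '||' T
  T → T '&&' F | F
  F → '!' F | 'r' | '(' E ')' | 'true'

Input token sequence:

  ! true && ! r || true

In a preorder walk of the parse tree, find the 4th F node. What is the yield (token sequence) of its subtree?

[E [E [T [T [F ! [F true]]] && [F ! [F r]]]] || [T [F true]]]

r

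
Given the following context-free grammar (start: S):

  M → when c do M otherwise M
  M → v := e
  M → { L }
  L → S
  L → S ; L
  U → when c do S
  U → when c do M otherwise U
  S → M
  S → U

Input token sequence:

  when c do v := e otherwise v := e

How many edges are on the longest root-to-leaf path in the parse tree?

3

[S [M when c do [M v := e] otherwise [M v := e]]]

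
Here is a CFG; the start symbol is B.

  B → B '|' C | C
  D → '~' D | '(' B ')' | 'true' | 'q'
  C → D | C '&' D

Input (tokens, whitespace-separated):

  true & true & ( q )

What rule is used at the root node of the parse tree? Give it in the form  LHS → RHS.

[B [C [C [C [D true]] & [D true]] & [D ( [B [C [D q]]] )]]]

B → C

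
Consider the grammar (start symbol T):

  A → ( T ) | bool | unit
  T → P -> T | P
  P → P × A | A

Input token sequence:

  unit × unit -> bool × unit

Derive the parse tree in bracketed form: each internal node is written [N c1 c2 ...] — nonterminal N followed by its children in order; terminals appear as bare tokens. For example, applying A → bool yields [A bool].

[T [P [P [A unit]] × [A unit]] -> [T [P [P [A bool]] × [A unit]]]]

T
P -> T
P × A -> T
A × A -> T
unit × A -> T
unit × unit -> T
unit × unit -> P
unit × unit -> P × A
unit × unit -> A × A
unit × unit -> bool × A
unit × unit -> bool × unit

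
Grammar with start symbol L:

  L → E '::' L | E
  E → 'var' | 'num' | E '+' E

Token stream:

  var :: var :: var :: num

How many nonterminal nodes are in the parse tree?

[L [E var] :: [L [E var] :: [L [E var] :: [L [E num]]]]]

8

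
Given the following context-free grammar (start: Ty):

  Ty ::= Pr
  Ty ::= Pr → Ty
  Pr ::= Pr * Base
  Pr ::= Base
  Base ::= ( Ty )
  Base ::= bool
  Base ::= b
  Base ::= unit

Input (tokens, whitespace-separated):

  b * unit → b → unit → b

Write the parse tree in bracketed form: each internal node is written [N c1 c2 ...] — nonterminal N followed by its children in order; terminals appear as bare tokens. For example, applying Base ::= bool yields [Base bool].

[Ty [Pr [Pr [Base b]] * [Base unit]] → [Ty [Pr [Base b]] → [Ty [Pr [Base unit]] → [Ty [Pr [Base b]]]]]]

Ty
Pr → Ty
Pr * Base → Ty
Base * Base → Ty
b * Base → Ty
b * unit → Ty
b * unit → Pr → Ty
b * unit → Base → Ty
b * unit → b → Ty
b * unit → b → Pr → Ty
b * unit → b → Base → Ty
b * unit → b → unit → Ty
b * unit → b → unit → Pr
b * unit → b → unit → Base
b * unit → b → unit → b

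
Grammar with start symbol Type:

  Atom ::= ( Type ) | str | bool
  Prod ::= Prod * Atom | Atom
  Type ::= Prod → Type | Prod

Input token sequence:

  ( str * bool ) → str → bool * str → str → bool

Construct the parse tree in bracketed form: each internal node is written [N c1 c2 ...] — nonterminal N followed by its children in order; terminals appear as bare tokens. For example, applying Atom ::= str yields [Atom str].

[Type [Prod [Atom ( [Type [Prod [Prod [Atom str]] * [Atom bool]]] )]] → [Type [Prod [Atom str]] → [Type [Prod [Prod [Atom bool]] * [Atom str]] → [Type [Prod [Atom str]] → [Type [Prod [Atom bool]]]]]]]

Type
Prod → Type
Atom → Type
( Type ) → Type
( Prod ) → Type
( Prod * Atom ) → Type
( Atom * Atom ) → Type
( str * Atom ) → Type
( str * bool ) → Type
( str * bool ) → Prod → Type
( str * bool ) → Atom → Type
( str * bool ) → str → Type
( str * bool ) → str → Prod → Type
( str * bool ) → str → Prod * Atom → Type
( str * bool ) → str → Atom * Atom → Type
( str * bool ) → str → bool * Atom → Type
( str * bool ) → str → bool * str → Type
( str * bool ) → str → bool * str → Prod → Type
( str * bool ) → str → bool * str → Atom → Type
( str * bool ) → str → bool * str → str → Type
( str * bool ) → str → bool * str → str → Prod
( str * bool ) → str → bool * str → str → Atom
( str * bool ) → str → bool * str → str → bool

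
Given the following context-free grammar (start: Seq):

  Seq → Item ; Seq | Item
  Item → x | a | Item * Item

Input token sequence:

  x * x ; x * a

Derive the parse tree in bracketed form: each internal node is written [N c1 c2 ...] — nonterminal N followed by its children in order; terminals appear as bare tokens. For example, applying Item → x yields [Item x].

Seq
Item ; Seq
Item * Item ; Seq
x * Item ; Seq
x * x ; Seq
x * x ; Item
x * x ; Item * Item
x * x ; x * Item
x * x ; x * a

[Seq [Item [Item x] * [Item x]] ; [Seq [Item [Item x] * [Item a]]]]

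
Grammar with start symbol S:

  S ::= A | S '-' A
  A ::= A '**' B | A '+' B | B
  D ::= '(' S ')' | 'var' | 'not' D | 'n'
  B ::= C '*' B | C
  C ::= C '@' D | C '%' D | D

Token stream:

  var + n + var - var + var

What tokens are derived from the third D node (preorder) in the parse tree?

var

[S [S [A [A [A [B [C [D var]]]] + [B [C [D n]]]] + [B [C [D var]]]]] - [A [A [B [C [D var]]]] + [B [C [D var]]]]]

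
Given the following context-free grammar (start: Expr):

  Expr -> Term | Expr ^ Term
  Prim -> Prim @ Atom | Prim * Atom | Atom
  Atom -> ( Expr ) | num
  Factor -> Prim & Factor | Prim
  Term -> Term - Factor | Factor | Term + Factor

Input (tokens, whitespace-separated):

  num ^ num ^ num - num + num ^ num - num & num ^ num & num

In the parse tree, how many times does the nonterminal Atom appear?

[Expr [Expr [Expr [Expr [Expr [Term [Factor [Prim [Atom num]]]]] ^ [Term [Factor [Prim [Atom num]]]]] ^ [Term [Term [Term [Factor [Prim [Atom num]]]] - [Factor [Prim [Atom num]]]] + [Factor [Prim [Atom num]]]]] ^ [Term [Term [Factor [Prim [Atom num]]]] - [Factor [Prim [Atom num]] & [Factor [Prim [Atom num]]]]]] ^ [Term [Factor [Prim [Atom num]] & [Factor [Prim [Atom num]]]]]]

10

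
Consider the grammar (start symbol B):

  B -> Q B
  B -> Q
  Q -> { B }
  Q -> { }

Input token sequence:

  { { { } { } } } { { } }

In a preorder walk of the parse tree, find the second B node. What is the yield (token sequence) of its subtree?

{ { } { } }

[B [Q { [B [Q { [B [Q { }] [B [Q { }]]] }]] }] [B [Q { [B [Q { }]] }]]]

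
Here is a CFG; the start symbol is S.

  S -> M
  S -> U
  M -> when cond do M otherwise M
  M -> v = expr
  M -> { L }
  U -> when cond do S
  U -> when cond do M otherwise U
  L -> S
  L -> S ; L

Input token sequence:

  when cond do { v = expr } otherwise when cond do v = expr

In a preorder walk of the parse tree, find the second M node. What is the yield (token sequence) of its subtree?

v = expr

[S [U when cond do [M { [L [S [M v = expr]]] }] otherwise [U when cond do [S [M v = expr]]]]]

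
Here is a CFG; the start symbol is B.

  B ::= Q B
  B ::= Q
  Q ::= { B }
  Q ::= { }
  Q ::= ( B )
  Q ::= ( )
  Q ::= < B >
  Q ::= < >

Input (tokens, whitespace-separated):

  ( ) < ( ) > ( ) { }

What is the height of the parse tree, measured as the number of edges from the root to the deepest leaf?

[B [Q ( )] [B [Q < [B [Q ( )]] >] [B [Q ( )] [B [Q { }]]]]]

5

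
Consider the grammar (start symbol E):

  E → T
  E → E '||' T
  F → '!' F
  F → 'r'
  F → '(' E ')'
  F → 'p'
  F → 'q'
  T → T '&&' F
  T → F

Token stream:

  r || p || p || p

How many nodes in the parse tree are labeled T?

4

[E [E [E [E [T [F r]]] || [T [F p]]] || [T [F p]]] || [T [F p]]]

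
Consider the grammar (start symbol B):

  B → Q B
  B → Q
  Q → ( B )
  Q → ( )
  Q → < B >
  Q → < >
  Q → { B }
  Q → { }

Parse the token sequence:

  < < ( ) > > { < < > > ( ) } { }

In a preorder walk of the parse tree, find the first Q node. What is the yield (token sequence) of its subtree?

< < ( ) > >

[B [Q < [B [Q < [B [Q ( )]] >]] >] [B [Q { [B [Q < [B [Q < >]] >] [B [Q ( )]]] }] [B [Q { }]]]]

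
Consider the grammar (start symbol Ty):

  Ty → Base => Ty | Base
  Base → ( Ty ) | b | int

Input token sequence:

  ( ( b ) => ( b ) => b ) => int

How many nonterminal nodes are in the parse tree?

14

[Ty [Base ( [Ty [Base ( [Ty [Base b]] )] => [Ty [Base ( [Ty [Base b]] )] => [Ty [Base b]]]] )] => [Ty [Base int]]]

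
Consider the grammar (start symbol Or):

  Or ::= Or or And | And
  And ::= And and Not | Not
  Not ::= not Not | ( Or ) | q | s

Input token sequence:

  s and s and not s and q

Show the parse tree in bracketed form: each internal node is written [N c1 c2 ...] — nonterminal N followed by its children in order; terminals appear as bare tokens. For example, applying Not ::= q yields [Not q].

Or
And
And and Not
And and Not and Not
And and Not and Not and Not
Not and Not and Not and Not
s and Not and Not and Not
s and s and Not and Not
s and s and not Not and Not
s and s and not s and Not
s and s and not s and q

[Or [And [And [And [And [Not s]] and [Not s]] and [Not not [Not s]]] and [Not q]]]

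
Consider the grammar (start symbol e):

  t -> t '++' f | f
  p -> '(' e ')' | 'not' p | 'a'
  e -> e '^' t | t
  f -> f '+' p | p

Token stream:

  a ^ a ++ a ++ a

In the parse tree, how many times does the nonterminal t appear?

[e [e [t [f [p a]]]] ^ [t [t [t [f [p a]]] ++ [f [p a]]] ++ [f [p a]]]]

4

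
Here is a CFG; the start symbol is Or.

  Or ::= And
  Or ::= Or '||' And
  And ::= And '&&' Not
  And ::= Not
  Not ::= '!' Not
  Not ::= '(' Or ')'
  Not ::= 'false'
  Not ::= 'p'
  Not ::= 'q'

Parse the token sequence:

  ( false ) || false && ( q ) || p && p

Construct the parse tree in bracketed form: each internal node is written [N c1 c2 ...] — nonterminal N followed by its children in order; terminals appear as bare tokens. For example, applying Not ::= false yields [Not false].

[Or [Or [Or [And [Not ( [Or [And [Not false]]] )]]] || [And [And [Not false]] && [Not ( [Or [And [Not q]]] )]]] || [And [And [Not p]] && [Not p]]]

Or
Or || And
Or || And || And
And || And || And
Not || And || And
( Or ) || And || And
( And ) || And || And
( Not ) || And || And
( false ) || And || And
( false ) || And && Not || And
( false ) || Not && Not || And
( false ) || false && Not || And
( false ) || false && ( Or ) || And
( false ) || false && ( And ) || And
( false ) || false && ( Not ) || And
( false ) || false && ( q ) || And
( false ) || false && ( q ) || And && Not
( false ) || false && ( q ) || Not && Not
( false ) || false && ( q ) || p && Not
( false ) || false && ( q ) || p && p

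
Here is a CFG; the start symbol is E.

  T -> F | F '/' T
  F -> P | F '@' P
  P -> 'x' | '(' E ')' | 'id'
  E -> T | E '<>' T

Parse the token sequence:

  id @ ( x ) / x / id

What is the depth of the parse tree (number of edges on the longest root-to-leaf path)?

[E [T [F [F [P id]] @ [P ( [E [T [F [P x]]]] )]] / [T [F [P x]] / [T [F [P id]]]]]]

8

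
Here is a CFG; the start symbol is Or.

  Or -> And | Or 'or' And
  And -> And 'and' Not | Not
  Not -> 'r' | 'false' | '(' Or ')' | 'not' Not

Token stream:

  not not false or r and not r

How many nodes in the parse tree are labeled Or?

2

[Or [Or [And [Not not [Not not [Not false]]]]] or [And [And [Not r]] and [Not not [Not r]]]]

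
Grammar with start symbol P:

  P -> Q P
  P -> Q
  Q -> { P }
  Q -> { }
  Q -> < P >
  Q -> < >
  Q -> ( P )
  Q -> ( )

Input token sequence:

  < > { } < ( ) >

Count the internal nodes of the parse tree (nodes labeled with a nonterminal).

8

[P [Q < >] [P [Q { }] [P [Q < [P [Q ( )]] >]]]]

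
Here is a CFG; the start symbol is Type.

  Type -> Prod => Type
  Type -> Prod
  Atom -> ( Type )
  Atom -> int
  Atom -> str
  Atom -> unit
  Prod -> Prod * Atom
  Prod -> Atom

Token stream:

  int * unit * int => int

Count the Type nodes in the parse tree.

[Type [Prod [Prod [Prod [Atom int]] * [Atom unit]] * [Atom int]] => [Type [Prod [Atom int]]]]

2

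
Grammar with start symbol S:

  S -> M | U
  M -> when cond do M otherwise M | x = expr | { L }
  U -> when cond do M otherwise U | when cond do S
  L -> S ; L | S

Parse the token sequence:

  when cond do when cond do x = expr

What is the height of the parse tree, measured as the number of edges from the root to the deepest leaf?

6

[S [U when cond do [S [U when cond do [S [M x = expr]]]]]]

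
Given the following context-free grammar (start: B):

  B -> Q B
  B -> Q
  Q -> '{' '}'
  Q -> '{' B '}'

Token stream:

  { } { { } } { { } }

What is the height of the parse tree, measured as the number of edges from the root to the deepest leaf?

6

[B [Q { }] [B [Q { [B [Q { }]] }] [B [Q { [B [Q { }]] }]]]]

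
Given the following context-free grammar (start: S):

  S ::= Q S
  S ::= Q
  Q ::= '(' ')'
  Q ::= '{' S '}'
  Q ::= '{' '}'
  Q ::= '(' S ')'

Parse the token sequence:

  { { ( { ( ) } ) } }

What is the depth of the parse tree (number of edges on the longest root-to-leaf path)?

10

[S [Q { [S [Q { [S [Q ( [S [Q { [S [Q ( )]] }]] )]] }]] }]]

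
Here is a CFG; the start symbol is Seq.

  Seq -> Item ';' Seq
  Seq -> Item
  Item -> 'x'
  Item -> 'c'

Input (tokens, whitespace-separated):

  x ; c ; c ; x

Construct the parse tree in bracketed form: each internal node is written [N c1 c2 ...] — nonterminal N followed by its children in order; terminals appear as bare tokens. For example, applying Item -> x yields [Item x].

Seq
Item ; Seq
x ; Seq
x ; Item ; Seq
x ; c ; Seq
x ; c ; Item ; Seq
x ; c ; c ; Seq
x ; c ; c ; Item
x ; c ; c ; x

[Seq [Item x] ; [Seq [Item c] ; [Seq [Item c] ; [Seq [Item x]]]]]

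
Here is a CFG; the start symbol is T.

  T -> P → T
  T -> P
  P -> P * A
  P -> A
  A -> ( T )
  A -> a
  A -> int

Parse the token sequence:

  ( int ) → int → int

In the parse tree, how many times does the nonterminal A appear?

[T [P [A ( [T [P [A int]]] )]] → [T [P [A int]] → [T [P [A int]]]]]

4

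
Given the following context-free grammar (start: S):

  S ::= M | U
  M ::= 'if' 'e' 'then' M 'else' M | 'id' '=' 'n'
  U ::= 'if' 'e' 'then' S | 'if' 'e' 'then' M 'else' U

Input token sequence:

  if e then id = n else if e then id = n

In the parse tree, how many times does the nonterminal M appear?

[S [U if e then [M id = n] else [U if e then [S [M id = n]]]]]

2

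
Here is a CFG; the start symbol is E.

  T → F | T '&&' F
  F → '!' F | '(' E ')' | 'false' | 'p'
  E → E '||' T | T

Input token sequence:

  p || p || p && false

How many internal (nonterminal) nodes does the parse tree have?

11

[E [E [E [T [F p]]] || [T [F p]]] || [T [T [F p]] && [F false]]]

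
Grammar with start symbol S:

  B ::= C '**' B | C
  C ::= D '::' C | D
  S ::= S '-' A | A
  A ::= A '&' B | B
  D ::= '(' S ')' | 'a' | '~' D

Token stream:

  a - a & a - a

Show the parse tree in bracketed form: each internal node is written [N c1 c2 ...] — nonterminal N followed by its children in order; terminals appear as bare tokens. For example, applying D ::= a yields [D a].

S
S - A
S - A - A
A - A - A
B - A - A
C - A - A
D - A - A
a - A - A
a - A & B - A
a - B & B - A
a - C & B - A
a - D & B - A
a - a & B - A
a - a & C - A
a - a & D - A
a - a & a - A
a - a & a - B
a - a & a - C
a - a & a - D
a - a & a - a

[S [S [S [A [B [C [D a]]]]] - [A [A [B [C [D a]]]] & [B [C [D a]]]]] - [A [B [C [D a]]]]]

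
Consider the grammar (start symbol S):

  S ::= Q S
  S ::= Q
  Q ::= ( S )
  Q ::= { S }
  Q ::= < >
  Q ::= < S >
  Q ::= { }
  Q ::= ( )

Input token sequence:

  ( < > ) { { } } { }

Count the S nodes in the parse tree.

5

[S [Q ( [S [Q < >]] )] [S [Q { [S [Q { }]] }] [S [Q { }]]]]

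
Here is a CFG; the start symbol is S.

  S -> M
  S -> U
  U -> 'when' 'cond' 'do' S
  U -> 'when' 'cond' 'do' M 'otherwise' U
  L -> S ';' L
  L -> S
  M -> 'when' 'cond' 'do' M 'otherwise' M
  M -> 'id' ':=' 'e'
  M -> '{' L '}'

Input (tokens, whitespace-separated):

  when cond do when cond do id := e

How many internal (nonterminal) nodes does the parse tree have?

[S [U when cond do [S [U when cond do [S [M id := e]]]]]]

6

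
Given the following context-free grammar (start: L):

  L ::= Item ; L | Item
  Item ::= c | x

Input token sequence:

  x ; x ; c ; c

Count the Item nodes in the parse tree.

[L [Item x] ; [L [Item x] ; [L [Item c] ; [L [Item c]]]]]

4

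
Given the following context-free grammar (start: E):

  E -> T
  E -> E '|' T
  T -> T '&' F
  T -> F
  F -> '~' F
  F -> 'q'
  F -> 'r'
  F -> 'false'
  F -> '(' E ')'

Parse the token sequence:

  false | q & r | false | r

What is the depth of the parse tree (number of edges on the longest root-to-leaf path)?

6

[E [E [E [E [T [F false]]] | [T [T [F q]] & [F r]]] | [T [F false]]] | [T [F r]]]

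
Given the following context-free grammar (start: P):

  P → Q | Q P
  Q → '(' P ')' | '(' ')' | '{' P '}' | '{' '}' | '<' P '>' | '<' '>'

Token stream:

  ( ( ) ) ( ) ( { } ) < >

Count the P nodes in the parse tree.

[P [Q ( [P [Q ( )]] )] [P [Q ( )] [P [Q ( [P [Q { }]] )] [P [Q < >]]]]]

6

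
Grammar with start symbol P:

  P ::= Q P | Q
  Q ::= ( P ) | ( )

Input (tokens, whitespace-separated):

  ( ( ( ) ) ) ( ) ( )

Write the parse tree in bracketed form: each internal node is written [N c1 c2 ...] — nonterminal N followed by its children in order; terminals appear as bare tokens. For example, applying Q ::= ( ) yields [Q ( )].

P
Q P
( P ) P
( Q ) P
( ( P ) ) P
( ( Q ) ) P
( ( ( ) ) ) P
( ( ( ) ) ) Q P
( ( ( ) ) ) ( ) P
( ( ( ) ) ) ( ) Q
( ( ( ) ) ) ( ) ( )

[P [Q ( [P [Q ( [P [Q ( )]] )]] )] [P [Q ( )] [P [Q ( )]]]]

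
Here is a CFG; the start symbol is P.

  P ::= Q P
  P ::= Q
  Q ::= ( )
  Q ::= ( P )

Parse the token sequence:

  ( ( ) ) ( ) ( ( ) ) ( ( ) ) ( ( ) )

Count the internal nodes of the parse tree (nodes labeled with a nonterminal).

18

[P [Q ( [P [Q ( )]] )] [P [Q ( )] [P [Q ( [P [Q ( )]] )] [P [Q ( [P [Q ( )]] )] [P [Q ( [P [Q ( )]] )]]]]]]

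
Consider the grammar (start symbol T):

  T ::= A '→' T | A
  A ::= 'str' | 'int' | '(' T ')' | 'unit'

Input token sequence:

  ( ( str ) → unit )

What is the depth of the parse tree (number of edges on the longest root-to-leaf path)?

6

[T [A ( [T [A ( [T [A str]] )] → [T [A unit]]] )]]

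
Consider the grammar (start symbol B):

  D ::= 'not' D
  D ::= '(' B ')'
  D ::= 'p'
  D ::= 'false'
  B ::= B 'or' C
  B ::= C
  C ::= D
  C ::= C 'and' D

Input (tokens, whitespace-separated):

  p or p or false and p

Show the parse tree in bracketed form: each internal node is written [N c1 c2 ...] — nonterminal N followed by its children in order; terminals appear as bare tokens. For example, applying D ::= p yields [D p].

[B [B [B [C [D p]]] or [C [D p]]] or [C [C [D false]] and [D p]]]

B
B or C
B or C or C
C or C or C
D or C or C
p or C or C
p or D or C
p or p or C
p or p or C and D
p or p or D and D
p or p or false and D
p or p or false and p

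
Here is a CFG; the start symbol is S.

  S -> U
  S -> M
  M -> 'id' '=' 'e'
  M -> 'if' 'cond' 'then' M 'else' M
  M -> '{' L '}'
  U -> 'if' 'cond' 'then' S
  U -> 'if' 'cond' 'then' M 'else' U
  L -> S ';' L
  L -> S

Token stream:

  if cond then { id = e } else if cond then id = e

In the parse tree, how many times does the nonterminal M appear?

[S [U if cond then [M { [L [S [M id = e]]] }] else [U if cond then [S [M id = e]]]]]

3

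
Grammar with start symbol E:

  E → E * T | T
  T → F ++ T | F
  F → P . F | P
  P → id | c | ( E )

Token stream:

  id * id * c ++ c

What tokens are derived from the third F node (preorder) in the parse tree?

c

[E [E [E [T [F [P id]]]] * [T [F [P id]]]] * [T [F [P c]] ++ [T [F [P c]]]]]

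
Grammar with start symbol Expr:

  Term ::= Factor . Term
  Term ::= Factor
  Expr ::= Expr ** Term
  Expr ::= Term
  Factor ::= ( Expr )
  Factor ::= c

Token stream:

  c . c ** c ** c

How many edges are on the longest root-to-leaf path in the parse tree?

6

[Expr [Expr [Expr [Term [Factor c] . [Term [Factor c]]]] ** [Term [Factor c]]] ** [Term [Factor c]]]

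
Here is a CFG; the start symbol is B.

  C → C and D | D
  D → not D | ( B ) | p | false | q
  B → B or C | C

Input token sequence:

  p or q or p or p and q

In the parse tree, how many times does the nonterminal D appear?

5

[B [B [B [B [C [D p]]] or [C [D q]]] or [C [D p]]] or [C [C [D p]] and [D q]]]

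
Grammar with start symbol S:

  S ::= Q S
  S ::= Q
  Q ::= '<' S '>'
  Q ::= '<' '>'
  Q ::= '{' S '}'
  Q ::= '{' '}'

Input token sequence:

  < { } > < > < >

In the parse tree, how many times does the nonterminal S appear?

4

[S [Q < [S [Q { }]] >] [S [Q < >] [S [Q < >]]]]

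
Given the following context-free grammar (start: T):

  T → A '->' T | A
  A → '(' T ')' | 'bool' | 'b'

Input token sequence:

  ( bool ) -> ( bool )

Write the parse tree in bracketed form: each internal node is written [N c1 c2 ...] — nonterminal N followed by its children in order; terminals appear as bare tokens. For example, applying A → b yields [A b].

[T [A ( [T [A bool]] )] -> [T [A ( [T [A bool]] )]]]

T
A -> T
( T ) -> T
( A ) -> T
( bool ) -> T
( bool ) -> A
( bool ) -> ( T )
( bool ) -> ( A )
( bool ) -> ( bool )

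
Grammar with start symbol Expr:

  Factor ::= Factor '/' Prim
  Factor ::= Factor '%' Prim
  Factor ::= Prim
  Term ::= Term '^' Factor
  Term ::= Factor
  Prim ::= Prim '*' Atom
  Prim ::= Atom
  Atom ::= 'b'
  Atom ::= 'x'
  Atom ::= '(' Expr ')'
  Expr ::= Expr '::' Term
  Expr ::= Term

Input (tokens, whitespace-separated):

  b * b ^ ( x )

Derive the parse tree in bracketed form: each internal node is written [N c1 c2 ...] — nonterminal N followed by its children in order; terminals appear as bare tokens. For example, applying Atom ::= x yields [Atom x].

Expr
Term
Term ^ Factor
Factor ^ Factor
Prim ^ Factor
Prim * Atom ^ Factor
Atom * Atom ^ Factor
b * Atom ^ Factor
b * b ^ Factor
b * b ^ Prim
b * b ^ Atom
b * b ^ ( Expr )
b * b ^ ( Term )
b * b ^ ( Factor )
b * b ^ ( Prim )
b * b ^ ( Atom )
b * b ^ ( x )

[Expr [Term [Term [Factor [Prim [Prim [Atom b]] * [Atom b]]]] ^ [Factor [Prim [Atom ( [Expr [Term [Factor [Prim [Atom x]]]]] )]]]]]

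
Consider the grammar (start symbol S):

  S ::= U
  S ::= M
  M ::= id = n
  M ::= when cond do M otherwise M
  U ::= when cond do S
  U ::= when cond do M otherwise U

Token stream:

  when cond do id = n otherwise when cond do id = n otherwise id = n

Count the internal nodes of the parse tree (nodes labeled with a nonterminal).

6

[S [M when cond do [M id = n] otherwise [M when cond do [M id = n] otherwise [M id = n]]]]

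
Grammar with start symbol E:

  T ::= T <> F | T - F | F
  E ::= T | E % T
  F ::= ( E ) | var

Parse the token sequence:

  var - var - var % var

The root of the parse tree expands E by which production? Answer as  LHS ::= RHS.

[E [E [T [T [T [F var]] - [F var]] - [F var]]] % [T [F var]]]

E ::= E % T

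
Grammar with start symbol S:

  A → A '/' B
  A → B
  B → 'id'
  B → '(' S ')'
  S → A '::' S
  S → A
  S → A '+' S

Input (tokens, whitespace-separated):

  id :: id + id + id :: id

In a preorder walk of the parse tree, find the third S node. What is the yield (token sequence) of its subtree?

[S [A [B id]] :: [S [A [B id]] + [S [A [B id]] + [S [A [B id]] :: [S [A [B id]]]]]]]

id + id :: id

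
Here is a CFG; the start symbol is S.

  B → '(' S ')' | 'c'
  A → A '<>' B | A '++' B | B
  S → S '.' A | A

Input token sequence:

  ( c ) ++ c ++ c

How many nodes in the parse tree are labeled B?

[S [A [A [A [B ( [S [A [B c]]] )]] ++ [B c]] ++ [B c]]]

4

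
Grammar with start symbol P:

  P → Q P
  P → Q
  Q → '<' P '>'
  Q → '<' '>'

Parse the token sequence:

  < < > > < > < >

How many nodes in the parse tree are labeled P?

[P [Q < [P [Q < >]] >] [P [Q < >] [P [Q < >]]]]

4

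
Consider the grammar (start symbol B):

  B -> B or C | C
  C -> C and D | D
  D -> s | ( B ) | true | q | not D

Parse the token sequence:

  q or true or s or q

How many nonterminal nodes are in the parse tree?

[B [B [B [B [C [D q]]] or [C [D true]]] or [C [D s]]] or [C [D q]]]

12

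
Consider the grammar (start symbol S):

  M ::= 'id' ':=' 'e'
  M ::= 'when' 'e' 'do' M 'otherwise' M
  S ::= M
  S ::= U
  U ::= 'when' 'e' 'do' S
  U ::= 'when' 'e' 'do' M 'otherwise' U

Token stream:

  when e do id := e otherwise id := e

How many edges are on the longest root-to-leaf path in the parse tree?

3

[S [M when e do [M id := e] otherwise [M id := e]]]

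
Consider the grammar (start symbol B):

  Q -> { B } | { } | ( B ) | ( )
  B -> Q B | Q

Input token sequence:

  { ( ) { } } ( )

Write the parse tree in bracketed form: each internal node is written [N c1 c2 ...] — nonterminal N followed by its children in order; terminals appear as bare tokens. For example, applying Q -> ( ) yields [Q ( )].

B
Q B
{ B } B
{ Q B } B
{ ( ) B } B
{ ( ) Q } B
{ ( ) { } } B
{ ( ) { } } Q
{ ( ) { } } ( )

[B [Q { [B [Q ( )] [B [Q { }]]] }] [B [Q ( )]]]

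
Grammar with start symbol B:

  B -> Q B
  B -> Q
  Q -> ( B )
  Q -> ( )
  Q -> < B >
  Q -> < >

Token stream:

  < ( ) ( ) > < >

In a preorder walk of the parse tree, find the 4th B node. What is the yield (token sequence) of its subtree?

[B [Q < [B [Q ( )] [B [Q ( )]]] >] [B [Q < >]]]

< >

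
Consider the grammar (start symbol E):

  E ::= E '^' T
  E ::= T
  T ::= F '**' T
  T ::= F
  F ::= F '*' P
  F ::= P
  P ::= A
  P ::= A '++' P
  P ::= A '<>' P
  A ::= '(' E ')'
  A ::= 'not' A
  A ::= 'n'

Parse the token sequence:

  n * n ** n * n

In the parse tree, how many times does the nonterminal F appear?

4

[E [T [F [F [P [A n]]] * [P [A n]]] ** [T [F [F [P [A n]]] * [P [A n]]]]]]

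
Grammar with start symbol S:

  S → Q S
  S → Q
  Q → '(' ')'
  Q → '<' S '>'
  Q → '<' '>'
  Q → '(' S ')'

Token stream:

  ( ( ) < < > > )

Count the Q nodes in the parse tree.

4

[S [Q ( [S [Q ( )] [S [Q < [S [Q < >]] >]]] )]]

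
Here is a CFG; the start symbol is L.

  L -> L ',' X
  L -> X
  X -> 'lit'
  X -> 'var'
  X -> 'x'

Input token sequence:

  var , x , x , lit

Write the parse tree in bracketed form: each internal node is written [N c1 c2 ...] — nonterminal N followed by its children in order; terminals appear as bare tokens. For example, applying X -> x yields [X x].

L
L , X
L , X , X
L , X , X , X
X , X , X , X
var , X , X , X
var , x , X , X
var , x , x , X
var , x , x , lit

[L [L [L [L [X var]] , [X x]] , [X x]] , [X lit]]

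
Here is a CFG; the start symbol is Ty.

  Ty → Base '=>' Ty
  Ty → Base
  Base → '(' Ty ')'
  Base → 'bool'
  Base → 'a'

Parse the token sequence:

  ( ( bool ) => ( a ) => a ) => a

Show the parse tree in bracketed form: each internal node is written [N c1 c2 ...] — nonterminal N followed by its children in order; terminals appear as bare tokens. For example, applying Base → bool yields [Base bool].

[Ty [Base ( [Ty [Base ( [Ty [Base bool]] )] => [Ty [Base ( [Ty [Base a]] )] => [Ty [Base a]]]] )] => [Ty [Base a]]]

Ty
Base => Ty
( Ty ) => Ty
( Base => Ty ) => Ty
( ( Ty ) => Ty ) => Ty
( ( Base ) => Ty ) => Ty
( ( bool ) => Ty ) => Ty
( ( bool ) => Base => Ty ) => Ty
( ( bool ) => ( Ty ) => Ty ) => Ty
( ( bool ) => ( Base ) => Ty ) => Ty
( ( bool ) => ( a ) => Ty ) => Ty
( ( bool ) => ( a ) => Base ) => Ty
( ( bool ) => ( a ) => a ) => Ty
( ( bool ) => ( a ) => a ) => Base
( ( bool ) => ( a ) => a ) => a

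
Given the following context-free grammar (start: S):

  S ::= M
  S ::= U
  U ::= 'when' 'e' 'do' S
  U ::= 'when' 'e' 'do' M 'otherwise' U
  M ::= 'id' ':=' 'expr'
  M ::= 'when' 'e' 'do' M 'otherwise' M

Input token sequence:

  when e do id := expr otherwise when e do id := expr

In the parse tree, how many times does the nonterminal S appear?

2

[S [U when e do [M id := expr] otherwise [U when e do [S [M id := expr]]]]]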